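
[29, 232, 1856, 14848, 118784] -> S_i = 29*8^i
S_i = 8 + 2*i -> [8, 10, 12, 14, 16]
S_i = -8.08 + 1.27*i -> [-8.08, -6.81, -5.54, -4.27, -3.0]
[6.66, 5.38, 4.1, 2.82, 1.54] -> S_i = 6.66 + -1.28*i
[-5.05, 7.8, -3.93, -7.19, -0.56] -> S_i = Random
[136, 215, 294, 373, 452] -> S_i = 136 + 79*i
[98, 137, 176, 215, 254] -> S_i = 98 + 39*i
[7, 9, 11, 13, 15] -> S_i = 7 + 2*i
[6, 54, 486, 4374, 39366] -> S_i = 6*9^i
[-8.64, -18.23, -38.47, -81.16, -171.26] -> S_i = -8.64*2.11^i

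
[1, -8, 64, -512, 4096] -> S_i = 1*-8^i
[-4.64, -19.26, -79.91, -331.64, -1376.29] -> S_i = -4.64*4.15^i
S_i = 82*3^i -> [82, 246, 738, 2214, 6642]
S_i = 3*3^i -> [3, 9, 27, 81, 243]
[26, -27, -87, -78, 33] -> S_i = Random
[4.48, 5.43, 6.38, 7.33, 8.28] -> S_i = 4.48 + 0.95*i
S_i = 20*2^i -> [20, 40, 80, 160, 320]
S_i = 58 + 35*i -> [58, 93, 128, 163, 198]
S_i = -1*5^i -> [-1, -5, -25, -125, -625]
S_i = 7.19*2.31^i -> [7.19, 16.61, 38.37, 88.63, 204.73]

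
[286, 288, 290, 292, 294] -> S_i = 286 + 2*i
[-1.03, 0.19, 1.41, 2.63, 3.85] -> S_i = -1.03 + 1.22*i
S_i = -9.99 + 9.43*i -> [-9.99, -0.56, 8.87, 18.3, 27.73]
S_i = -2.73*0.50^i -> [-2.73, -1.36, -0.68, -0.34, -0.17]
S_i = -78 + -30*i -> [-78, -108, -138, -168, -198]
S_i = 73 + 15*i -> [73, 88, 103, 118, 133]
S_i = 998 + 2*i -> [998, 1000, 1002, 1004, 1006]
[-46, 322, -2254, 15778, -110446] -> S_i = -46*-7^i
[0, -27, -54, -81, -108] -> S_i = 0 + -27*i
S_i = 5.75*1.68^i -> [5.75, 9.66, 16.23, 27.26, 45.8]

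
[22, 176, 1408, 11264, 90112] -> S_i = 22*8^i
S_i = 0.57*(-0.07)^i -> [0.57, -0.04, 0.0, -0.0, 0.0]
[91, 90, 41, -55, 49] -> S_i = Random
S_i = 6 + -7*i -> [6, -1, -8, -15, -22]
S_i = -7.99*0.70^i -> [-7.99, -5.59, -3.92, -2.74, -1.92]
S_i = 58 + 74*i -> [58, 132, 206, 280, 354]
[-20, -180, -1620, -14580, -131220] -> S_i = -20*9^i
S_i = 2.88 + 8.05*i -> [2.88, 10.93, 18.98, 27.03, 35.08]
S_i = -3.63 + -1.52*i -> [-3.63, -5.15, -6.67, -8.19, -9.71]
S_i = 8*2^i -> [8, 16, 32, 64, 128]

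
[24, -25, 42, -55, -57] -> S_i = Random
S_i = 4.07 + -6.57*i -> [4.07, -2.5, -9.07, -15.64, -22.21]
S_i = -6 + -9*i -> [-6, -15, -24, -33, -42]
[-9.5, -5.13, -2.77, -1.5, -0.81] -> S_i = -9.50*0.54^i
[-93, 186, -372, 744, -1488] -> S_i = -93*-2^i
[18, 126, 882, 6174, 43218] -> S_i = 18*7^i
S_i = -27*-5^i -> [-27, 135, -675, 3375, -16875]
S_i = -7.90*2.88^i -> [-7.9, -22.75, -65.53, -188.71, -543.5]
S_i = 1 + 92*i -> [1, 93, 185, 277, 369]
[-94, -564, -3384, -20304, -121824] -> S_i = -94*6^i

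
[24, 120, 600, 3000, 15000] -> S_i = 24*5^i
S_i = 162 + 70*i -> [162, 232, 302, 372, 442]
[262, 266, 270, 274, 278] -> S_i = 262 + 4*i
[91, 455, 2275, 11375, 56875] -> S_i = 91*5^i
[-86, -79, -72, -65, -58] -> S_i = -86 + 7*i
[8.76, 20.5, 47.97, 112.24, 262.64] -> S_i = 8.76*2.34^i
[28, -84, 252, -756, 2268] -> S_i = 28*-3^i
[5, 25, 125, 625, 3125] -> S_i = 5*5^i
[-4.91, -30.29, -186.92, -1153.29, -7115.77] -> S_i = -4.91*6.17^i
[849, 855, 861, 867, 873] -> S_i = 849 + 6*i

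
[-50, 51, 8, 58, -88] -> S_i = Random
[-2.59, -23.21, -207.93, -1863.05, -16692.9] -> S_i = -2.59*8.96^i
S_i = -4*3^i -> [-4, -12, -36, -108, -324]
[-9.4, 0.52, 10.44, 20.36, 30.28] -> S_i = -9.40 + 9.92*i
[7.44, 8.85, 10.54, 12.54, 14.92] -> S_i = 7.44*1.19^i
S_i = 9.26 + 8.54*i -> [9.26, 17.8, 26.34, 34.88, 43.42]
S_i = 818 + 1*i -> [818, 819, 820, 821, 822]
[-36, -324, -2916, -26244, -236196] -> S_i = -36*9^i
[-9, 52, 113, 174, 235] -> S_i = -9 + 61*i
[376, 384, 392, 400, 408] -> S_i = 376 + 8*i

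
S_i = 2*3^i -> [2, 6, 18, 54, 162]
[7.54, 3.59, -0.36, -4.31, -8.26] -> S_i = 7.54 + -3.95*i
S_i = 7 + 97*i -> [7, 104, 201, 298, 395]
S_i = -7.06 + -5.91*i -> [-7.06, -12.97, -18.88, -24.79, -30.7]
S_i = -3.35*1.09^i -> [-3.35, -3.65, -3.98, -4.34, -4.73]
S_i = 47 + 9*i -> [47, 56, 65, 74, 83]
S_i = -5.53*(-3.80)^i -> [-5.53, 21.01, -79.85, 303.44, -1153.08]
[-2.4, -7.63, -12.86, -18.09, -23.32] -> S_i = -2.40 + -5.23*i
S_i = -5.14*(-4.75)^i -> [-5.14, 24.42, -115.97, 550.86, -2616.6]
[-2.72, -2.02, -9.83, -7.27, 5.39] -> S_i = Random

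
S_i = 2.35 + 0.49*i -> [2.35, 2.84, 3.33, 3.82, 4.31]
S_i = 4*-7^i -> [4, -28, 196, -1372, 9604]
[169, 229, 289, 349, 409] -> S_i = 169 + 60*i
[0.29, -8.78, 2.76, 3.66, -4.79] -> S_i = Random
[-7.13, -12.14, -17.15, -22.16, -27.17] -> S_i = -7.13 + -5.01*i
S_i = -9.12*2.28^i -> [-9.12, -20.79, -47.41, -108.09, -246.45]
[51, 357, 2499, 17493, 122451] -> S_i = 51*7^i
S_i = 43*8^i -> [43, 344, 2752, 22016, 176128]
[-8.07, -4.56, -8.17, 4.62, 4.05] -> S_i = Random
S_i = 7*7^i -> [7, 49, 343, 2401, 16807]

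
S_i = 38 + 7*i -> [38, 45, 52, 59, 66]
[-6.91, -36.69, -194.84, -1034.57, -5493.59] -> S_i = -6.91*5.31^i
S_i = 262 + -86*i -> [262, 176, 90, 4, -82]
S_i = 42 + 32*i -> [42, 74, 106, 138, 170]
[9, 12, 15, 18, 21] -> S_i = 9 + 3*i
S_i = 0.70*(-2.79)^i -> [0.7, -1.95, 5.45, -15.2, 42.41]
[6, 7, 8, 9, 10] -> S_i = 6 + 1*i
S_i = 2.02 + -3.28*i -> [2.02, -1.26, -4.54, -7.82, -11.1]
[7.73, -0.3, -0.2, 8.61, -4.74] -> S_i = Random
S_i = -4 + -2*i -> [-4, -6, -8, -10, -12]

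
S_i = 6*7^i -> [6, 42, 294, 2058, 14406]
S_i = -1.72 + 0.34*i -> [-1.72, -1.38, -1.04, -0.7, -0.36]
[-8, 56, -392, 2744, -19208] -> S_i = -8*-7^i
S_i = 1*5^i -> [1, 5, 25, 125, 625]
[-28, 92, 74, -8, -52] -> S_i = Random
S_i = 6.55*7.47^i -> [6.55, 48.93, 365.5, 2730.25, 20395.0]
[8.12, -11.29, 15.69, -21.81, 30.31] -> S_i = 8.12*(-1.39)^i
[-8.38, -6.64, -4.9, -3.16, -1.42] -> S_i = -8.38 + 1.74*i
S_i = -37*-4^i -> [-37, 148, -592, 2368, -9472]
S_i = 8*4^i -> [8, 32, 128, 512, 2048]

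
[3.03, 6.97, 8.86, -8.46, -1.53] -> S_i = Random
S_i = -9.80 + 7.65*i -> [-9.8, -2.15, 5.5, 13.15, 20.8]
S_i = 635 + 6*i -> [635, 641, 647, 653, 659]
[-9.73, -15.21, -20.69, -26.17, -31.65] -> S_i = -9.73 + -5.48*i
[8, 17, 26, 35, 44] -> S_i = 8 + 9*i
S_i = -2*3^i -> [-2, -6, -18, -54, -162]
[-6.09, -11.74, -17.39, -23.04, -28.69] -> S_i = -6.09 + -5.65*i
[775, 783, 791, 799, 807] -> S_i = 775 + 8*i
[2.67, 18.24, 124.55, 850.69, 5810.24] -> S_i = 2.67*6.83^i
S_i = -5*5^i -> [-5, -25, -125, -625, -3125]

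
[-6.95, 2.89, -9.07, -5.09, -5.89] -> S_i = Random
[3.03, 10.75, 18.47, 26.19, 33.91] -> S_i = 3.03 + 7.72*i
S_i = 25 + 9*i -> [25, 34, 43, 52, 61]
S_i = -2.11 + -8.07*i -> [-2.11, -10.18, -18.25, -26.32, -34.39]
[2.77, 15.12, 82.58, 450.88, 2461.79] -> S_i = 2.77*5.46^i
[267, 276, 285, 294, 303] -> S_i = 267 + 9*i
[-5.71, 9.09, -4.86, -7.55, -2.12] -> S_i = Random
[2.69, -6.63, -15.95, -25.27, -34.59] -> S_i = 2.69 + -9.32*i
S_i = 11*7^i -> [11, 77, 539, 3773, 26411]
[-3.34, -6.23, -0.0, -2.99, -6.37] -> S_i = Random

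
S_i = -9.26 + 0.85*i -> [-9.26, -8.41, -7.56, -6.71, -5.86]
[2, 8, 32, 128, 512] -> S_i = 2*4^i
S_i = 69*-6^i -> [69, -414, 2484, -14904, 89424]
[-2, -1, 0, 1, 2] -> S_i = -2 + 1*i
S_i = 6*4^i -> [6, 24, 96, 384, 1536]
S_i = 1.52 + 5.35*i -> [1.52, 6.87, 12.22, 17.57, 22.92]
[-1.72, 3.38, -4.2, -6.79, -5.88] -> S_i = Random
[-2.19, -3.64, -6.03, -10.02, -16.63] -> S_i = -2.19*1.66^i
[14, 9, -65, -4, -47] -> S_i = Random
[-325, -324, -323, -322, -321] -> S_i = -325 + 1*i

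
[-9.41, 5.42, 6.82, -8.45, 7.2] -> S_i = Random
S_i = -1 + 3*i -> [-1, 2, 5, 8, 11]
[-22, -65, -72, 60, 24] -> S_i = Random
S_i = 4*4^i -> [4, 16, 64, 256, 1024]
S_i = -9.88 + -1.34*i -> [-9.88, -11.22, -12.56, -13.9, -15.24]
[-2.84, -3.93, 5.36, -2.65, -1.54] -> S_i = Random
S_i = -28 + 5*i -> [-28, -23, -18, -13, -8]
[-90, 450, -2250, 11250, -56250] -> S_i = -90*-5^i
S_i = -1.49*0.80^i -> [-1.49, -1.19, -0.95, -0.76, -0.61]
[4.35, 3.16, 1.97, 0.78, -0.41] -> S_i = 4.35 + -1.19*i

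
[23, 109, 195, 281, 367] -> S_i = 23 + 86*i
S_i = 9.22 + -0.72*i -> [9.22, 8.5, 7.78, 7.06, 6.34]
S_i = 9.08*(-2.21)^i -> [9.08, -20.07, 44.35, -98.01, 216.6]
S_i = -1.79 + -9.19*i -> [-1.79, -10.98, -20.17, -29.36, -38.55]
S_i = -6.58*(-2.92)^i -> [-6.58, 19.21, -56.1, 163.82, -478.36]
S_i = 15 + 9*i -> [15, 24, 33, 42, 51]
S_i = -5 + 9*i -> [-5, 4, 13, 22, 31]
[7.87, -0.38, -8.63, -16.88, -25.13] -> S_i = 7.87 + -8.25*i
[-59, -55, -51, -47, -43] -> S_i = -59 + 4*i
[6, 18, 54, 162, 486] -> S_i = 6*3^i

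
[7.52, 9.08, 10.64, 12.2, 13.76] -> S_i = 7.52 + 1.56*i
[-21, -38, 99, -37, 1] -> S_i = Random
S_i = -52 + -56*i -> [-52, -108, -164, -220, -276]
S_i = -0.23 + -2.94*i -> [-0.23, -3.17, -6.11, -9.05, -11.99]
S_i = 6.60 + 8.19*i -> [6.6, 14.79, 22.98, 31.17, 39.36]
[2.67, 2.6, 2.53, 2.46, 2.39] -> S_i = 2.67 + -0.07*i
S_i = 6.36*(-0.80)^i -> [6.36, -5.09, 4.07, -3.26, 2.61]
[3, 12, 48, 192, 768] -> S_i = 3*4^i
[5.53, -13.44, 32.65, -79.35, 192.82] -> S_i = 5.53*(-2.43)^i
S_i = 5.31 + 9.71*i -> [5.31, 15.02, 24.73, 34.44, 44.15]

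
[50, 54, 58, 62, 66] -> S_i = 50 + 4*i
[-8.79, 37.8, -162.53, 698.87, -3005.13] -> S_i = -8.79*(-4.30)^i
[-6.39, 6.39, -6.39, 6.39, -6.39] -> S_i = -6.39*(-1.00)^i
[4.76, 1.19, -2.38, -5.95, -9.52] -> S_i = 4.76 + -3.57*i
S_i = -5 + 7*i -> [-5, 2, 9, 16, 23]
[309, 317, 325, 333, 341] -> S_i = 309 + 8*i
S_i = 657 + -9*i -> [657, 648, 639, 630, 621]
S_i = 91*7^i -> [91, 637, 4459, 31213, 218491]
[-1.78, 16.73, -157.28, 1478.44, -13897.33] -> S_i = -1.78*(-9.40)^i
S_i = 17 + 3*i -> [17, 20, 23, 26, 29]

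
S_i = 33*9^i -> [33, 297, 2673, 24057, 216513]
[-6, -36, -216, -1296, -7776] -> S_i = -6*6^i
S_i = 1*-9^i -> [1, -9, 81, -729, 6561]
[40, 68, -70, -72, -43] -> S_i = Random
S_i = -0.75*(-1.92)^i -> [-0.75, 1.44, -2.76, 5.31, -10.19]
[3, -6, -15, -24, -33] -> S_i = 3 + -9*i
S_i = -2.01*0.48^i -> [-2.01, -0.96, -0.46, -0.22, -0.11]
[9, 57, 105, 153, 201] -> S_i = 9 + 48*i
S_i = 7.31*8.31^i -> [7.31, 60.75, 504.8, 4194.89, 34859.53]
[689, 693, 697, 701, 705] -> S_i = 689 + 4*i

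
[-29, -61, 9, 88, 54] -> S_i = Random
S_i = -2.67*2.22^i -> [-2.67, -5.93, -13.16, -29.21, -64.85]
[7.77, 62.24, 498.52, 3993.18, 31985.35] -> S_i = 7.77*8.01^i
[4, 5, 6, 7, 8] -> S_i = 4 + 1*i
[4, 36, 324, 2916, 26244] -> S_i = 4*9^i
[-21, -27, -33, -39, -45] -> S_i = -21 + -6*i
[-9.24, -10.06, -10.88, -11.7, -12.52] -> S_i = -9.24 + -0.82*i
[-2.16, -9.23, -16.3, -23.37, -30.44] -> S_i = -2.16 + -7.07*i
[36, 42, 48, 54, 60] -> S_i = 36 + 6*i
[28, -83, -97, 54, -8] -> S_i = Random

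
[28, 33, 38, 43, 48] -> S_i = 28 + 5*i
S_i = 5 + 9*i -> [5, 14, 23, 32, 41]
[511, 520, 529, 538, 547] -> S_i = 511 + 9*i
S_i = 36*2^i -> [36, 72, 144, 288, 576]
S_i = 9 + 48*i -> [9, 57, 105, 153, 201]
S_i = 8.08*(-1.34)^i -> [8.08, -10.83, 14.51, -19.44, 26.05]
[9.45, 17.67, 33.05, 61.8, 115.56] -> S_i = 9.45*1.87^i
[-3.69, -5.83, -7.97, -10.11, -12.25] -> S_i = -3.69 + -2.14*i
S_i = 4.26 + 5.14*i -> [4.26, 9.4, 14.54, 19.68, 24.82]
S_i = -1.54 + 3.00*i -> [-1.54, 1.46, 4.46, 7.46, 10.46]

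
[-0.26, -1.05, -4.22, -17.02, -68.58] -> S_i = -0.26*4.03^i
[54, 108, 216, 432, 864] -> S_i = 54*2^i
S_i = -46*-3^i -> [-46, 138, -414, 1242, -3726]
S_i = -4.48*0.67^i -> [-4.48, -3.0, -2.01, -1.35, -0.9]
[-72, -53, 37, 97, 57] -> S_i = Random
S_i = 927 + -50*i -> [927, 877, 827, 777, 727]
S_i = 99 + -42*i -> [99, 57, 15, -27, -69]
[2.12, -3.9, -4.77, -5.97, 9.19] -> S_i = Random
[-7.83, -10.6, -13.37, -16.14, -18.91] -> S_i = -7.83 + -2.77*i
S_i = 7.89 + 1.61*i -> [7.89, 9.5, 11.11, 12.72, 14.33]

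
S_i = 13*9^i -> [13, 117, 1053, 9477, 85293]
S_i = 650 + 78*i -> [650, 728, 806, 884, 962]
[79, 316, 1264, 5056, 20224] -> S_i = 79*4^i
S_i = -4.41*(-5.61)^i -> [-4.41, 24.74, -138.79, 778.62, -4368.07]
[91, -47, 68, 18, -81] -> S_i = Random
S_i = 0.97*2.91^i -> [0.97, 2.82, 8.21, 23.9, 69.56]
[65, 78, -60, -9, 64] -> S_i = Random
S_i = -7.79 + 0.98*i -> [-7.79, -6.81, -5.83, -4.85, -3.87]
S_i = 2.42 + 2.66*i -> [2.42, 5.08, 7.74, 10.4, 13.06]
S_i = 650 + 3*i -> [650, 653, 656, 659, 662]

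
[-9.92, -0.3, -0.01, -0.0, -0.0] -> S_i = -9.92*0.03^i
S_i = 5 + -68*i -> [5, -63, -131, -199, -267]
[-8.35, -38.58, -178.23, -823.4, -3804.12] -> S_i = -8.35*4.62^i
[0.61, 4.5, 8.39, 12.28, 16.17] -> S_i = 0.61 + 3.89*i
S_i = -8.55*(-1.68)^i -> [-8.55, 14.36, -24.13, 40.54, -68.11]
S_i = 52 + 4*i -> [52, 56, 60, 64, 68]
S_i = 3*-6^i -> [3, -18, 108, -648, 3888]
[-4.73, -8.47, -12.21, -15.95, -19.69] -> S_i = -4.73 + -3.74*i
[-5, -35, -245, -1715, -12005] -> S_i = -5*7^i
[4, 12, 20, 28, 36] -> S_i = 4 + 8*i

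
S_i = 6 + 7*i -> [6, 13, 20, 27, 34]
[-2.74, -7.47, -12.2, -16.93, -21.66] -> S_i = -2.74 + -4.73*i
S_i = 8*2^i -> [8, 16, 32, 64, 128]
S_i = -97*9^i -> [-97, -873, -7857, -70713, -636417]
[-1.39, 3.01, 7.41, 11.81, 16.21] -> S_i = -1.39 + 4.40*i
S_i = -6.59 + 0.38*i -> [-6.59, -6.21, -5.83, -5.45, -5.07]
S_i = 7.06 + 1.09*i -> [7.06, 8.15, 9.24, 10.33, 11.42]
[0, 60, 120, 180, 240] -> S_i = 0 + 60*i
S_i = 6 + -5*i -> [6, 1, -4, -9, -14]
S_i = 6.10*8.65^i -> [6.1, 52.76, 456.42, 3948.01, 34150.28]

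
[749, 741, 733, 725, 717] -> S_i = 749 + -8*i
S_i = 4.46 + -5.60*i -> [4.46, -1.14, -6.74, -12.34, -17.94]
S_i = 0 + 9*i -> [0, 9, 18, 27, 36]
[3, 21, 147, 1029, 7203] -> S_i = 3*7^i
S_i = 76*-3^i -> [76, -228, 684, -2052, 6156]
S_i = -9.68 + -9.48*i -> [-9.68, -19.16, -28.64, -38.12, -47.6]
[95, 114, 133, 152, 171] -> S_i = 95 + 19*i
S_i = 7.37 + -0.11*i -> [7.37, 7.26, 7.15, 7.04, 6.93]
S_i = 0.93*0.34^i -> [0.93, 0.32, 0.11, 0.04, 0.01]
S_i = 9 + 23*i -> [9, 32, 55, 78, 101]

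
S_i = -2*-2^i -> [-2, 4, -8, 16, -32]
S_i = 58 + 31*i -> [58, 89, 120, 151, 182]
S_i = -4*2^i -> [-4, -8, -16, -32, -64]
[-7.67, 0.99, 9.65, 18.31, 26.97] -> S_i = -7.67 + 8.66*i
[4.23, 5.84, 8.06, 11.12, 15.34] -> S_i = 4.23*1.38^i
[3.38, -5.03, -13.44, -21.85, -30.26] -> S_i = 3.38 + -8.41*i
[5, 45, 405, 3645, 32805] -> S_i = 5*9^i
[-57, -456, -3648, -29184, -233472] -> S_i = -57*8^i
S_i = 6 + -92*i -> [6, -86, -178, -270, -362]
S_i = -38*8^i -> [-38, -304, -2432, -19456, -155648]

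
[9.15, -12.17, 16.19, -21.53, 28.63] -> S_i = 9.15*(-1.33)^i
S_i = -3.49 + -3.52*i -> [-3.49, -7.01, -10.53, -14.05, -17.57]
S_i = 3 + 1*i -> [3, 4, 5, 6, 7]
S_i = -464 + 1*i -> [-464, -463, -462, -461, -460]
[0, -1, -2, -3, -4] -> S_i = 0 + -1*i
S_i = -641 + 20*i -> [-641, -621, -601, -581, -561]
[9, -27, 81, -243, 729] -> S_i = 9*-3^i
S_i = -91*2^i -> [-91, -182, -364, -728, -1456]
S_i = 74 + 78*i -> [74, 152, 230, 308, 386]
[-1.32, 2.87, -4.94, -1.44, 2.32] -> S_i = Random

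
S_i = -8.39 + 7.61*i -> [-8.39, -0.78, 6.83, 14.44, 22.05]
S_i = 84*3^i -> [84, 252, 756, 2268, 6804]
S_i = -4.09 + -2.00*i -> [-4.09, -6.09, -8.09, -10.09, -12.09]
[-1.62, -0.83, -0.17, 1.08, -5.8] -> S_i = Random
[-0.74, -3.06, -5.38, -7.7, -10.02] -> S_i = -0.74 + -2.32*i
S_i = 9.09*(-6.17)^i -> [9.09, -56.09, 346.05, -2135.11, 13173.6]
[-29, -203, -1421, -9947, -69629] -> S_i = -29*7^i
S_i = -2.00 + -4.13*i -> [-2.0, -6.13, -10.26, -14.39, -18.52]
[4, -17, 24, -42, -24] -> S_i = Random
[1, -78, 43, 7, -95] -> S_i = Random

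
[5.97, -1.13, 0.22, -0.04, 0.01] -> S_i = 5.97*(-0.19)^i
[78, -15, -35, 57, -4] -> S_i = Random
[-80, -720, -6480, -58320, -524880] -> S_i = -80*9^i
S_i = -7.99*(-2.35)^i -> [-7.99, 18.78, -44.12, 103.69, -243.68]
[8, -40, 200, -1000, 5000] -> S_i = 8*-5^i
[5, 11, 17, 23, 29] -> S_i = 5 + 6*i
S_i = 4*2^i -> [4, 8, 16, 32, 64]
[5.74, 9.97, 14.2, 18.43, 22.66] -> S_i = 5.74 + 4.23*i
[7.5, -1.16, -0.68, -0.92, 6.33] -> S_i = Random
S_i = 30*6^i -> [30, 180, 1080, 6480, 38880]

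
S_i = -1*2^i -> [-1, -2, -4, -8, -16]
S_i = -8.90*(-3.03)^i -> [-8.9, 26.97, -81.71, 247.58, -750.17]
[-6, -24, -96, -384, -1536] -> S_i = -6*4^i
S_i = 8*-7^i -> [8, -56, 392, -2744, 19208]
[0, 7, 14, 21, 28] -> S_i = 0 + 7*i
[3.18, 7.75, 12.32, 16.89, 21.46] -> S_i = 3.18 + 4.57*i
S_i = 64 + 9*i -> [64, 73, 82, 91, 100]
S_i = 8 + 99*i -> [8, 107, 206, 305, 404]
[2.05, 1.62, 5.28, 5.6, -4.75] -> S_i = Random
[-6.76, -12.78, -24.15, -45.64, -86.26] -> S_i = -6.76*1.89^i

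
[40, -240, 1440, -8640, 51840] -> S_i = 40*-6^i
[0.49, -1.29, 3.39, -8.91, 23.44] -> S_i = 0.49*(-2.63)^i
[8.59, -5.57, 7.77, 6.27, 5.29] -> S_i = Random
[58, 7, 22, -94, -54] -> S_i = Random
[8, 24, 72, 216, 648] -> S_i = 8*3^i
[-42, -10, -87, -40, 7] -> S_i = Random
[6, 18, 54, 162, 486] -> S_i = 6*3^i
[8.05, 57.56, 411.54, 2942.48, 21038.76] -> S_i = 8.05*7.15^i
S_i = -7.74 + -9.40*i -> [-7.74, -17.14, -26.54, -35.94, -45.34]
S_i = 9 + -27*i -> [9, -18, -45, -72, -99]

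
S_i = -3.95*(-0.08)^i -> [-3.95, 0.32, -0.03, 0.0, -0.0]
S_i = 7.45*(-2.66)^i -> [7.45, -19.82, 52.71, -140.22, 372.98]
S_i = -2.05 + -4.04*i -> [-2.05, -6.09, -10.13, -14.17, -18.21]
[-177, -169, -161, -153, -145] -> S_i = -177 + 8*i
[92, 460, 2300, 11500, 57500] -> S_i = 92*5^i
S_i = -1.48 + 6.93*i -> [-1.48, 5.45, 12.38, 19.31, 26.24]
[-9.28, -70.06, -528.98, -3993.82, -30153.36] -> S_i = -9.28*7.55^i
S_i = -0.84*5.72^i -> [-0.84, -4.8, -27.48, -157.21, -899.21]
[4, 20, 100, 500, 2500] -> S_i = 4*5^i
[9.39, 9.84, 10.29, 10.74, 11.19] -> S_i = 9.39 + 0.45*i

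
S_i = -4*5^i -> [-4, -20, -100, -500, -2500]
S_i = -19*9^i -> [-19, -171, -1539, -13851, -124659]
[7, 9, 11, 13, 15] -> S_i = 7 + 2*i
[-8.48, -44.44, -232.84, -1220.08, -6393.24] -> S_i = -8.48*5.24^i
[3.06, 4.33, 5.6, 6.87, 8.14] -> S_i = 3.06 + 1.27*i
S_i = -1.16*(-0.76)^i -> [-1.16, 0.88, -0.67, 0.51, -0.39]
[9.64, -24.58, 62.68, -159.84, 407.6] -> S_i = 9.64*(-2.55)^i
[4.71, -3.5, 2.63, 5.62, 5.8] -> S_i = Random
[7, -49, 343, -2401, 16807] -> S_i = 7*-7^i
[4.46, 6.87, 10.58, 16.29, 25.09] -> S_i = 4.46*1.54^i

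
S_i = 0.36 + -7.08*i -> [0.36, -6.72, -13.8, -20.88, -27.96]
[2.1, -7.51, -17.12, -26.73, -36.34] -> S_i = 2.10 + -9.61*i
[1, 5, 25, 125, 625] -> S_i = 1*5^i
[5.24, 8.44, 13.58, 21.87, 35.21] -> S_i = 5.24*1.61^i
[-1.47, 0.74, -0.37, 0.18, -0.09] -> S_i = -1.47*(-0.50)^i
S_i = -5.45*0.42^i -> [-5.45, -2.29, -0.96, -0.4, -0.17]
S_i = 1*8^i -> [1, 8, 64, 512, 4096]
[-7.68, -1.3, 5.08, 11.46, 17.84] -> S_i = -7.68 + 6.38*i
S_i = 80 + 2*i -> [80, 82, 84, 86, 88]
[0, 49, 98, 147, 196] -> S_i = 0 + 49*i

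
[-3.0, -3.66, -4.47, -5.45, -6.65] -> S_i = -3.00*1.22^i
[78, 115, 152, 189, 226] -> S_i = 78 + 37*i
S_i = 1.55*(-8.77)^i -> [1.55, -13.59, 119.21, -1045.52, 9169.17]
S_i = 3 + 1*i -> [3, 4, 5, 6, 7]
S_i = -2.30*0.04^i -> [-2.3, -0.09, -0.0, -0.0, -0.0]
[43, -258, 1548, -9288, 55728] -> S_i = 43*-6^i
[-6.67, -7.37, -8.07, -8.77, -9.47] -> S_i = -6.67 + -0.70*i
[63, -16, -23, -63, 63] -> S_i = Random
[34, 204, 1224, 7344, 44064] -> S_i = 34*6^i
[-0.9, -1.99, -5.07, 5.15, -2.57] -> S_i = Random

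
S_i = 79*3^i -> [79, 237, 711, 2133, 6399]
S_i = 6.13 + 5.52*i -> [6.13, 11.65, 17.17, 22.69, 28.21]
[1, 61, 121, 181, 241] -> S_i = 1 + 60*i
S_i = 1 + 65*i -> [1, 66, 131, 196, 261]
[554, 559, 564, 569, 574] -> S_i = 554 + 5*i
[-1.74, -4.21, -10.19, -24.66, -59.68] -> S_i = -1.74*2.42^i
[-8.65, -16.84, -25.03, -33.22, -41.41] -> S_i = -8.65 + -8.19*i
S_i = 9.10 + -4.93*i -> [9.1, 4.17, -0.76, -5.69, -10.62]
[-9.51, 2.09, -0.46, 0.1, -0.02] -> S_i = -9.51*(-0.22)^i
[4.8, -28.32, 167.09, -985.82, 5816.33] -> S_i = 4.80*(-5.90)^i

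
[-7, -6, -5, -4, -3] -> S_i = -7 + 1*i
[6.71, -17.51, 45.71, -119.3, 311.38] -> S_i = 6.71*(-2.61)^i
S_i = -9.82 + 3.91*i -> [-9.82, -5.91, -2.0, 1.91, 5.82]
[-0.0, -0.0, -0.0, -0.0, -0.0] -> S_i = -0.00*2.41^i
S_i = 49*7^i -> [49, 343, 2401, 16807, 117649]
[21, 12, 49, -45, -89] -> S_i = Random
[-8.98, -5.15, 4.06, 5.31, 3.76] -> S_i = Random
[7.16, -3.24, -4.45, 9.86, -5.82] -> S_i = Random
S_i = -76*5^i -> [-76, -380, -1900, -9500, -47500]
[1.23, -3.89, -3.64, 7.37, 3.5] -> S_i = Random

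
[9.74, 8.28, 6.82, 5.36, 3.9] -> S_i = 9.74 + -1.46*i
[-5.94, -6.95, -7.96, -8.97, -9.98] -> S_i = -5.94 + -1.01*i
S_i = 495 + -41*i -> [495, 454, 413, 372, 331]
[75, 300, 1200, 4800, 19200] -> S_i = 75*4^i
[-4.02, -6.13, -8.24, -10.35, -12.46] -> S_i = -4.02 + -2.11*i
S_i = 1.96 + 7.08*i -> [1.96, 9.04, 16.12, 23.2, 30.28]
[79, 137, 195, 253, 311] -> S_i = 79 + 58*i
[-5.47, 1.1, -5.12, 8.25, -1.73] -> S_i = Random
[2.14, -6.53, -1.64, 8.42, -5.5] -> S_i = Random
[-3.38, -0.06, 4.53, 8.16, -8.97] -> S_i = Random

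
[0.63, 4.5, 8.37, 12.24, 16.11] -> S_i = 0.63 + 3.87*i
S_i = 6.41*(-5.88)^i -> [6.41, -37.69, 221.62, -1303.14, 7662.44]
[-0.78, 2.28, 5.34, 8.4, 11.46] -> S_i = -0.78 + 3.06*i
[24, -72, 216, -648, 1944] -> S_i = 24*-3^i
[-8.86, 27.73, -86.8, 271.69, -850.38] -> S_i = -8.86*(-3.13)^i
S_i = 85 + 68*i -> [85, 153, 221, 289, 357]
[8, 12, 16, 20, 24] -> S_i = 8 + 4*i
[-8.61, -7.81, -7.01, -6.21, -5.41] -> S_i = -8.61 + 0.80*i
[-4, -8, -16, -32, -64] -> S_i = -4*2^i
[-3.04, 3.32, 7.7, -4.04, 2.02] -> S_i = Random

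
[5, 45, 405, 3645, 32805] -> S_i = 5*9^i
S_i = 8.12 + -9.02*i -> [8.12, -0.9, -9.92, -18.94, -27.96]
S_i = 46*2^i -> [46, 92, 184, 368, 736]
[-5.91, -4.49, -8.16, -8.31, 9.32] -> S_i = Random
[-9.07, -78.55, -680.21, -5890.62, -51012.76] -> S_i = -9.07*8.66^i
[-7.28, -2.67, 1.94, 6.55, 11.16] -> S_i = -7.28 + 4.61*i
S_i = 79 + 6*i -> [79, 85, 91, 97, 103]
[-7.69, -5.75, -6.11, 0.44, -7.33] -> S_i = Random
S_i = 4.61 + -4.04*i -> [4.61, 0.57, -3.47, -7.51, -11.55]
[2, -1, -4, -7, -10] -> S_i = 2 + -3*i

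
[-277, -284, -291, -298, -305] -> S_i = -277 + -7*i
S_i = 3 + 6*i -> [3, 9, 15, 21, 27]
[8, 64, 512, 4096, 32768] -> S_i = 8*8^i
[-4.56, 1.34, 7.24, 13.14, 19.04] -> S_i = -4.56 + 5.90*i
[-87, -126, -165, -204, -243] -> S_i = -87 + -39*i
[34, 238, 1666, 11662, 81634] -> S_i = 34*7^i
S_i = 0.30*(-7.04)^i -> [0.3, -2.11, 14.87, -104.67, 736.91]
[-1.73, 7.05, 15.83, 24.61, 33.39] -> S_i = -1.73 + 8.78*i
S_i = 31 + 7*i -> [31, 38, 45, 52, 59]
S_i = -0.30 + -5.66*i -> [-0.3, -5.96, -11.62, -17.28, -22.94]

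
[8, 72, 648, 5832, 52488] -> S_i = 8*9^i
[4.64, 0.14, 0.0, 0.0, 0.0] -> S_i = 4.64*0.03^i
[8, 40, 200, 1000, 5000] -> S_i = 8*5^i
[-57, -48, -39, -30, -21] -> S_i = -57 + 9*i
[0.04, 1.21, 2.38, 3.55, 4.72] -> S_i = 0.04 + 1.17*i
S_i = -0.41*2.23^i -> [-0.41, -0.91, -2.04, -4.55, -10.14]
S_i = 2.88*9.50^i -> [2.88, 27.36, 259.92, 2469.24, 23457.78]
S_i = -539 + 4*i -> [-539, -535, -531, -527, -523]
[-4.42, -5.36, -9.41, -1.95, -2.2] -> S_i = Random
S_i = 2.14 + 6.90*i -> [2.14, 9.04, 15.94, 22.84, 29.74]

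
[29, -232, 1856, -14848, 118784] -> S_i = 29*-8^i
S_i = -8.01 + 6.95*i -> [-8.01, -1.06, 5.89, 12.84, 19.79]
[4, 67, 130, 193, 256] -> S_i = 4 + 63*i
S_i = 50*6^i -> [50, 300, 1800, 10800, 64800]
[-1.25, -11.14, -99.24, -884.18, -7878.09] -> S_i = -1.25*8.91^i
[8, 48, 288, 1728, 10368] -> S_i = 8*6^i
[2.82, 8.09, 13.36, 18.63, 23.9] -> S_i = 2.82 + 5.27*i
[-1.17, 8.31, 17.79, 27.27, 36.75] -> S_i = -1.17 + 9.48*i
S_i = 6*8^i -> [6, 48, 384, 3072, 24576]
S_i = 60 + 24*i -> [60, 84, 108, 132, 156]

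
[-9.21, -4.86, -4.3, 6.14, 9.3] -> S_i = Random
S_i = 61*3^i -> [61, 183, 549, 1647, 4941]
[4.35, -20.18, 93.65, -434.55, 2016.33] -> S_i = 4.35*(-4.64)^i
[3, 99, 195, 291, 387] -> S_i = 3 + 96*i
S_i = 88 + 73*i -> [88, 161, 234, 307, 380]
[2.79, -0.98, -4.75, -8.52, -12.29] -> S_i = 2.79 + -3.77*i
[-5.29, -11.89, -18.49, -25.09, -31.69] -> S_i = -5.29 + -6.60*i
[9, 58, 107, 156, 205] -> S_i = 9 + 49*i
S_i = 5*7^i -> [5, 35, 245, 1715, 12005]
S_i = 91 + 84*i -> [91, 175, 259, 343, 427]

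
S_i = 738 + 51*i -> [738, 789, 840, 891, 942]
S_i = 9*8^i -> [9, 72, 576, 4608, 36864]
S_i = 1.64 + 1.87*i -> [1.64, 3.51, 5.38, 7.25, 9.12]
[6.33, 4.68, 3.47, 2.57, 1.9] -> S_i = 6.33*0.74^i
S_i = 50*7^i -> [50, 350, 2450, 17150, 120050]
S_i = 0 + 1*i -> [0, 1, 2, 3, 4]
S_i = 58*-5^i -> [58, -290, 1450, -7250, 36250]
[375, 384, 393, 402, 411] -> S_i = 375 + 9*i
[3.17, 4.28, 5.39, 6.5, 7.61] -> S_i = 3.17 + 1.11*i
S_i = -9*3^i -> [-9, -27, -81, -243, -729]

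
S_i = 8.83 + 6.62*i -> [8.83, 15.45, 22.07, 28.69, 35.31]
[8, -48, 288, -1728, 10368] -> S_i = 8*-6^i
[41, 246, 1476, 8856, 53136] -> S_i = 41*6^i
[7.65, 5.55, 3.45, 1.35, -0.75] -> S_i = 7.65 + -2.10*i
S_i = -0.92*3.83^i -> [-0.92, -3.52, -13.5, -51.69, -197.96]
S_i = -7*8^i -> [-7, -56, -448, -3584, -28672]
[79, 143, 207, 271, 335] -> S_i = 79 + 64*i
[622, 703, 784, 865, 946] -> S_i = 622 + 81*i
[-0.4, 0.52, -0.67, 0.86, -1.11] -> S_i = -0.40*(-1.29)^i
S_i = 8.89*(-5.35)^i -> [8.89, -47.56, 254.45, -1361.33, 7283.11]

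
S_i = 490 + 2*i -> [490, 492, 494, 496, 498]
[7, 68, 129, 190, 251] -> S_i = 7 + 61*i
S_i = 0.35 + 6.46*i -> [0.35, 6.81, 13.27, 19.73, 26.19]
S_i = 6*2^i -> [6, 12, 24, 48, 96]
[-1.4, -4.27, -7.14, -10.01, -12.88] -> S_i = -1.40 + -2.87*i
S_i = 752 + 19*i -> [752, 771, 790, 809, 828]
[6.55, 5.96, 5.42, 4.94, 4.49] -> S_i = 6.55*0.91^i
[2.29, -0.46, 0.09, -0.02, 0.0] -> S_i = 2.29*(-0.20)^i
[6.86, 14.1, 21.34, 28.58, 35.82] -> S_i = 6.86 + 7.24*i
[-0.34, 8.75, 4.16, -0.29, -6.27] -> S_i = Random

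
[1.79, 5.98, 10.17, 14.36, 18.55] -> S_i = 1.79 + 4.19*i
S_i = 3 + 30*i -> [3, 33, 63, 93, 123]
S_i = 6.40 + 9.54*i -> [6.4, 15.94, 25.48, 35.02, 44.56]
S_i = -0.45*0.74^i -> [-0.45, -0.33, -0.25, -0.18, -0.13]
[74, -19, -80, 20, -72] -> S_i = Random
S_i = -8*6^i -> [-8, -48, -288, -1728, -10368]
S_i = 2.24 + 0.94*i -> [2.24, 3.18, 4.12, 5.06, 6.0]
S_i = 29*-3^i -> [29, -87, 261, -783, 2349]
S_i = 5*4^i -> [5, 20, 80, 320, 1280]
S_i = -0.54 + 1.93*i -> [-0.54, 1.39, 3.32, 5.25, 7.18]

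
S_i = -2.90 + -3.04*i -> [-2.9, -5.94, -8.98, -12.02, -15.06]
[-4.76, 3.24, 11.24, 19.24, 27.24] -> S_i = -4.76 + 8.00*i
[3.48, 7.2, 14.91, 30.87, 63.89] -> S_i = 3.48*2.07^i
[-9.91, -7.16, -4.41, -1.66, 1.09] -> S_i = -9.91 + 2.75*i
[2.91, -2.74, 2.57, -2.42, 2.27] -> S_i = 2.91*(-0.94)^i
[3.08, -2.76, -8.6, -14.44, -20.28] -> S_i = 3.08 + -5.84*i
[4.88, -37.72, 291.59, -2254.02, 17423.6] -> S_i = 4.88*(-7.73)^i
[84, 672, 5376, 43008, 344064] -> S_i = 84*8^i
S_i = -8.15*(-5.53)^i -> [-8.15, 45.07, -249.23, 1378.27, -7621.81]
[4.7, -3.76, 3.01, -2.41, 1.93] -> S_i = 4.70*(-0.80)^i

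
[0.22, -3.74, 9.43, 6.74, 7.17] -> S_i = Random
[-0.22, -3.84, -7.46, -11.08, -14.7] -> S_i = -0.22 + -3.62*i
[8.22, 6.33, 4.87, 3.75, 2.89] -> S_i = 8.22*0.77^i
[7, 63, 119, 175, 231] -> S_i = 7 + 56*i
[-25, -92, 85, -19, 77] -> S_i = Random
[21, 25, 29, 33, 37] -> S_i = 21 + 4*i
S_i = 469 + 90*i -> [469, 559, 649, 739, 829]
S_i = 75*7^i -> [75, 525, 3675, 25725, 180075]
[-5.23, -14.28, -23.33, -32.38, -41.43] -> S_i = -5.23 + -9.05*i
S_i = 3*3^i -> [3, 9, 27, 81, 243]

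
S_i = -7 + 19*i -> [-7, 12, 31, 50, 69]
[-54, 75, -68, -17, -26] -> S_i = Random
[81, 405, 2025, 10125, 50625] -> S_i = 81*5^i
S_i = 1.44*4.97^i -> [1.44, 7.16, 35.57, 176.78, 878.59]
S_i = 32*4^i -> [32, 128, 512, 2048, 8192]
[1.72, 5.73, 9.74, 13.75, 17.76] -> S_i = 1.72 + 4.01*i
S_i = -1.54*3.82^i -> [-1.54, -5.88, -22.47, -85.84, -327.92]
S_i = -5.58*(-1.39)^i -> [-5.58, 7.76, -10.78, 14.99, -20.83]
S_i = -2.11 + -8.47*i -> [-2.11, -10.58, -19.05, -27.52, -35.99]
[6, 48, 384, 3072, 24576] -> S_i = 6*8^i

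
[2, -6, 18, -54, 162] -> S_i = 2*-3^i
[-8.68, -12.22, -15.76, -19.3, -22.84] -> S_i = -8.68 + -3.54*i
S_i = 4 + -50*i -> [4, -46, -96, -146, -196]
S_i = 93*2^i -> [93, 186, 372, 744, 1488]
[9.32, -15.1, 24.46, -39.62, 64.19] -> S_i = 9.32*(-1.62)^i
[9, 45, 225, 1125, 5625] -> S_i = 9*5^i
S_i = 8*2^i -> [8, 16, 32, 64, 128]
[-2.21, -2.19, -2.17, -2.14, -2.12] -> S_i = -2.21*0.99^i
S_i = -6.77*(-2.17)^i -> [-6.77, 14.69, -31.88, 69.18, -150.12]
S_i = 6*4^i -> [6, 24, 96, 384, 1536]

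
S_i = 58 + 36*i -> [58, 94, 130, 166, 202]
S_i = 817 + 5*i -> [817, 822, 827, 832, 837]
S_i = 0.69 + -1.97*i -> [0.69, -1.28, -3.25, -5.22, -7.19]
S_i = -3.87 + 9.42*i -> [-3.87, 5.55, 14.97, 24.39, 33.81]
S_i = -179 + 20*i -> [-179, -159, -139, -119, -99]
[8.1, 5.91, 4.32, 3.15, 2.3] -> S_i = 8.10*0.73^i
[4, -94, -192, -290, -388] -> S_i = 4 + -98*i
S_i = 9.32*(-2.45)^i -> [9.32, -22.83, 55.94, -137.06, 335.8]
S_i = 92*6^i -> [92, 552, 3312, 19872, 119232]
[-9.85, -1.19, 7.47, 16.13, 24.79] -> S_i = -9.85 + 8.66*i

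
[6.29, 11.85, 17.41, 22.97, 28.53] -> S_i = 6.29 + 5.56*i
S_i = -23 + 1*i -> [-23, -22, -21, -20, -19]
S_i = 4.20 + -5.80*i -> [4.2, -1.6, -7.4, -13.2, -19.0]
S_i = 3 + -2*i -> [3, 1, -1, -3, -5]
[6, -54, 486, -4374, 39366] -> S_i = 6*-9^i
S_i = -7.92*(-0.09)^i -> [-7.92, 0.71, -0.06, 0.01, -0.0]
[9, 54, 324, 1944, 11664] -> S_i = 9*6^i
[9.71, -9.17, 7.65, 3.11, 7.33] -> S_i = Random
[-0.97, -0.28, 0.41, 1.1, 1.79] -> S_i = -0.97 + 0.69*i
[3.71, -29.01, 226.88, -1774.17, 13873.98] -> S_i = 3.71*(-7.82)^i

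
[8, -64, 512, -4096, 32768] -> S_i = 8*-8^i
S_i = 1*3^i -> [1, 3, 9, 27, 81]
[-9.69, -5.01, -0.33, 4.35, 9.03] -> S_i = -9.69 + 4.68*i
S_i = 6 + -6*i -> [6, 0, -6, -12, -18]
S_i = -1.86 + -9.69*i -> [-1.86, -11.55, -21.24, -30.93, -40.62]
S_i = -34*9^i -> [-34, -306, -2754, -24786, -223074]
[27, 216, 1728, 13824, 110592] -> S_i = 27*8^i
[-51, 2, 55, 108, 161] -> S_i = -51 + 53*i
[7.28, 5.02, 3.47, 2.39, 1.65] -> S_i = 7.28*0.69^i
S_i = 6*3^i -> [6, 18, 54, 162, 486]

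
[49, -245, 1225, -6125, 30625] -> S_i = 49*-5^i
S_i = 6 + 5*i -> [6, 11, 16, 21, 26]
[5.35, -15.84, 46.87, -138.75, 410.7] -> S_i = 5.35*(-2.96)^i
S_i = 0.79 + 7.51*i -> [0.79, 8.3, 15.81, 23.32, 30.83]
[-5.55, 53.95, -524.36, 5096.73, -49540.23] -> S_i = -5.55*(-9.72)^i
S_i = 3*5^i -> [3, 15, 75, 375, 1875]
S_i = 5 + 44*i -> [5, 49, 93, 137, 181]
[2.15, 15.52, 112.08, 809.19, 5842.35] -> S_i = 2.15*7.22^i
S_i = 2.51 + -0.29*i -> [2.51, 2.22, 1.93, 1.64, 1.35]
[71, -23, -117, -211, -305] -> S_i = 71 + -94*i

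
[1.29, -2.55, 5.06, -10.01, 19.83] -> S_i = 1.29*(-1.98)^i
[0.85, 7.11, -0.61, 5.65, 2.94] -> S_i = Random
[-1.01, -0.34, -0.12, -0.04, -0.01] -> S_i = -1.01*0.34^i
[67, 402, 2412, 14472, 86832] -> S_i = 67*6^i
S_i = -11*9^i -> [-11, -99, -891, -8019, -72171]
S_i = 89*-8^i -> [89, -712, 5696, -45568, 364544]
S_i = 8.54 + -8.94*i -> [8.54, -0.4, -9.34, -18.28, -27.22]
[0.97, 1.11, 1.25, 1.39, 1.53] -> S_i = 0.97 + 0.14*i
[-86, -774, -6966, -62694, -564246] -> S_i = -86*9^i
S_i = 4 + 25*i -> [4, 29, 54, 79, 104]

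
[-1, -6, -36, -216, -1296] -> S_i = -1*6^i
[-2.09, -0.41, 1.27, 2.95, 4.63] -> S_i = -2.09 + 1.68*i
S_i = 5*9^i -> [5, 45, 405, 3645, 32805]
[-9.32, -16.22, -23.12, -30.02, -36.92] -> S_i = -9.32 + -6.90*i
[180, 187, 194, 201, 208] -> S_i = 180 + 7*i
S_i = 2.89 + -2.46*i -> [2.89, 0.43, -2.03, -4.49, -6.95]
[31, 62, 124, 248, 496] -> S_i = 31*2^i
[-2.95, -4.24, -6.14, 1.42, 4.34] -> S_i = Random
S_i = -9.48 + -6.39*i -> [-9.48, -15.87, -22.26, -28.65, -35.04]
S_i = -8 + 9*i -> [-8, 1, 10, 19, 28]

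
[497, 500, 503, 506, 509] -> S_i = 497 + 3*i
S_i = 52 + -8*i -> [52, 44, 36, 28, 20]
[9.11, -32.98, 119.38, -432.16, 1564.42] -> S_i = 9.11*(-3.62)^i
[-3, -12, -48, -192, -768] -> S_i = -3*4^i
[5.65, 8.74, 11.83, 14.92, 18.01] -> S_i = 5.65 + 3.09*i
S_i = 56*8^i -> [56, 448, 3584, 28672, 229376]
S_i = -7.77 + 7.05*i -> [-7.77, -0.72, 6.33, 13.38, 20.43]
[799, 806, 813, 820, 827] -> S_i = 799 + 7*i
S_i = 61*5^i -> [61, 305, 1525, 7625, 38125]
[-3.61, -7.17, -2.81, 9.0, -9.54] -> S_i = Random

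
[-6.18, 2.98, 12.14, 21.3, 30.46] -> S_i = -6.18 + 9.16*i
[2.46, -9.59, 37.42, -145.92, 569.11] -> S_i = 2.46*(-3.90)^i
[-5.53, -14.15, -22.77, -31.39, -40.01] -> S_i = -5.53 + -8.62*i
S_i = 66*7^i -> [66, 462, 3234, 22638, 158466]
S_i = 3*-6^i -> [3, -18, 108, -648, 3888]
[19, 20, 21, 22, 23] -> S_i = 19 + 1*i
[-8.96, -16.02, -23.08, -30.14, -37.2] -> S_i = -8.96 + -7.06*i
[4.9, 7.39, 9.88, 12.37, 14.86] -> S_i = 4.90 + 2.49*i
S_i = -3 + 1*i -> [-3, -2, -1, 0, 1]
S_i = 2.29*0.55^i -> [2.29, 1.26, 0.69, 0.38, 0.21]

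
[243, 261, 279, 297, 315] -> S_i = 243 + 18*i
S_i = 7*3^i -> [7, 21, 63, 189, 567]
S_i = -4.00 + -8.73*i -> [-4.0, -12.73, -21.46, -30.19, -38.92]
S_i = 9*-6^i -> [9, -54, 324, -1944, 11664]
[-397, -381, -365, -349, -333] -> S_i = -397 + 16*i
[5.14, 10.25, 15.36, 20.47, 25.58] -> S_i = 5.14 + 5.11*i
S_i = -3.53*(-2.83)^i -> [-3.53, 9.99, -28.27, 80.01, -226.42]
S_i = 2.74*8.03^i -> [2.74, 22.0, 176.68, 1418.72, 11392.33]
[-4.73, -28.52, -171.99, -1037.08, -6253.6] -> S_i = -4.73*6.03^i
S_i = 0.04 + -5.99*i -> [0.04, -5.95, -11.94, -17.93, -23.92]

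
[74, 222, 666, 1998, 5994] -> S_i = 74*3^i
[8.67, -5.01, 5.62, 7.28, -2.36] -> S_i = Random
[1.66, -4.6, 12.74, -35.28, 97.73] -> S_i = 1.66*(-2.77)^i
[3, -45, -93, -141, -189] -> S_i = 3 + -48*i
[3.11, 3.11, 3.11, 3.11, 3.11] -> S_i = 3.11*1.00^i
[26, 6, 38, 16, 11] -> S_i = Random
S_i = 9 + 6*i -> [9, 15, 21, 27, 33]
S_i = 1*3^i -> [1, 3, 9, 27, 81]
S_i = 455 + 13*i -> [455, 468, 481, 494, 507]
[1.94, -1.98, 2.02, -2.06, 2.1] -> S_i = 1.94*(-1.02)^i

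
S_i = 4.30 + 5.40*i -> [4.3, 9.7, 15.1, 20.5, 25.9]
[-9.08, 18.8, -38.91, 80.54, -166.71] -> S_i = -9.08*(-2.07)^i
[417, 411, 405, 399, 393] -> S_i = 417 + -6*i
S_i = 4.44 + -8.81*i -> [4.44, -4.37, -13.18, -21.99, -30.8]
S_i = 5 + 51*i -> [5, 56, 107, 158, 209]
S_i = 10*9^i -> [10, 90, 810, 7290, 65610]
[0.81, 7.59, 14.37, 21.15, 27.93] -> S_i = 0.81 + 6.78*i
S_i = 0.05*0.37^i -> [0.05, 0.02, 0.01, 0.0, 0.0]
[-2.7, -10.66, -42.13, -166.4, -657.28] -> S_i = -2.70*3.95^i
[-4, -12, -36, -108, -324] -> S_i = -4*3^i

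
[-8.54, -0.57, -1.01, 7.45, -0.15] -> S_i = Random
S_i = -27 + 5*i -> [-27, -22, -17, -12, -7]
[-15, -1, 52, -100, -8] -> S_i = Random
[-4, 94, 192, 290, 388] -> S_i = -4 + 98*i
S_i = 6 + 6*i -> [6, 12, 18, 24, 30]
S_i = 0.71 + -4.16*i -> [0.71, -3.45, -7.61, -11.77, -15.93]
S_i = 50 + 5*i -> [50, 55, 60, 65, 70]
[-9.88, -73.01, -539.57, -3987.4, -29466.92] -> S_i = -9.88*7.39^i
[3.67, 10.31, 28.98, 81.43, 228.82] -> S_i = 3.67*2.81^i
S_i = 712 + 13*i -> [712, 725, 738, 751, 764]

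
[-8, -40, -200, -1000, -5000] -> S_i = -8*5^i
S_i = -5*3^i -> [-5, -15, -45, -135, -405]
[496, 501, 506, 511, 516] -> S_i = 496 + 5*i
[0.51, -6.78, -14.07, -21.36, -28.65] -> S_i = 0.51 + -7.29*i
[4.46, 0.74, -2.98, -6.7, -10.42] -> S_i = 4.46 + -3.72*i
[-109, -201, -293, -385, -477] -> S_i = -109 + -92*i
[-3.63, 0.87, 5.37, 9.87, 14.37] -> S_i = -3.63 + 4.50*i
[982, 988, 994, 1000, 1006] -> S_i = 982 + 6*i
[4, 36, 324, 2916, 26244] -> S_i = 4*9^i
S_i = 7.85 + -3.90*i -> [7.85, 3.95, 0.05, -3.85, -7.75]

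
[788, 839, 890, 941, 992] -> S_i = 788 + 51*i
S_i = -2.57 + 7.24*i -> [-2.57, 4.67, 11.91, 19.15, 26.39]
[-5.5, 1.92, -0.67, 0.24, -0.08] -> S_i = -5.50*(-0.35)^i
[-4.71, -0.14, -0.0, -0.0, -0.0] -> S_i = -4.71*0.03^i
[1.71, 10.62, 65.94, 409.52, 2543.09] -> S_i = 1.71*6.21^i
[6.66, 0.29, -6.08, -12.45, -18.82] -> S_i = 6.66 + -6.37*i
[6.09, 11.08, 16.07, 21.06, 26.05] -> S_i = 6.09 + 4.99*i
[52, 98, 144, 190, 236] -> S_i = 52 + 46*i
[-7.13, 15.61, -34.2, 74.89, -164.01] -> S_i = -7.13*(-2.19)^i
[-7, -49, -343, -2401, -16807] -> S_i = -7*7^i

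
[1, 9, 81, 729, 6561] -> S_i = 1*9^i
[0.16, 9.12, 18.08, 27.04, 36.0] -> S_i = 0.16 + 8.96*i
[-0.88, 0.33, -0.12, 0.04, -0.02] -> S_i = -0.88*(-0.37)^i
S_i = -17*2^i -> [-17, -34, -68, -136, -272]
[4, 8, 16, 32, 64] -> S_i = 4*2^i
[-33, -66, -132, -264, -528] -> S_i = -33*2^i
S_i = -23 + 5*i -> [-23, -18, -13, -8, -3]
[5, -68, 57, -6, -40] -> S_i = Random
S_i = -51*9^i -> [-51, -459, -4131, -37179, -334611]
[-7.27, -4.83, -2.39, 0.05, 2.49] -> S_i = -7.27 + 2.44*i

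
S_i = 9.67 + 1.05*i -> [9.67, 10.72, 11.77, 12.82, 13.87]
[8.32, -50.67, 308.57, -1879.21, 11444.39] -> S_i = 8.32*(-6.09)^i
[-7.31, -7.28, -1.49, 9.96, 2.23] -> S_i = Random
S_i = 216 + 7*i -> [216, 223, 230, 237, 244]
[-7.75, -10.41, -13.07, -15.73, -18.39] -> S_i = -7.75 + -2.66*i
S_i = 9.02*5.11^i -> [9.02, 46.09, 235.53, 1203.56, 6150.21]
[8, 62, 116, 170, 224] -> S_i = 8 + 54*i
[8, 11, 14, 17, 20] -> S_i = 8 + 3*i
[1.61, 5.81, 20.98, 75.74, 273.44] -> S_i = 1.61*3.61^i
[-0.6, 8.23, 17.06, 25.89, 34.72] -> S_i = -0.60 + 8.83*i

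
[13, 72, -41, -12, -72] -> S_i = Random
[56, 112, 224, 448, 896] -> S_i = 56*2^i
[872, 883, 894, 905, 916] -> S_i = 872 + 11*i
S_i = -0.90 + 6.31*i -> [-0.9, 5.41, 11.72, 18.03, 24.34]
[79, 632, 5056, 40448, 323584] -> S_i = 79*8^i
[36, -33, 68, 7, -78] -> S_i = Random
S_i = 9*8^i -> [9, 72, 576, 4608, 36864]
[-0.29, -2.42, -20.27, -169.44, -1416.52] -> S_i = -0.29*8.36^i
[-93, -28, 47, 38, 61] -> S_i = Random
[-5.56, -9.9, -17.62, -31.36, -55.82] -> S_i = -5.56*1.78^i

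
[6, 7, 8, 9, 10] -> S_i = 6 + 1*i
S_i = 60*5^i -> [60, 300, 1500, 7500, 37500]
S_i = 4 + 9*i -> [4, 13, 22, 31, 40]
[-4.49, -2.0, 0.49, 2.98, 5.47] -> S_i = -4.49 + 2.49*i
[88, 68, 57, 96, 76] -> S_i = Random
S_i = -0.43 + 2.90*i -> [-0.43, 2.47, 5.37, 8.27, 11.17]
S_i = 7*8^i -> [7, 56, 448, 3584, 28672]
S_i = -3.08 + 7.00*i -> [-3.08, 3.92, 10.92, 17.92, 24.92]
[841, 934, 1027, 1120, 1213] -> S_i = 841 + 93*i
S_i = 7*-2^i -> [7, -14, 28, -56, 112]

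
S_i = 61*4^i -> [61, 244, 976, 3904, 15616]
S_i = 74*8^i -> [74, 592, 4736, 37888, 303104]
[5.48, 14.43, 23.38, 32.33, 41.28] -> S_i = 5.48 + 8.95*i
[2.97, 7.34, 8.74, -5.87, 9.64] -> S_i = Random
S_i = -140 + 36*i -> [-140, -104, -68, -32, 4]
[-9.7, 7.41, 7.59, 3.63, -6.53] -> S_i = Random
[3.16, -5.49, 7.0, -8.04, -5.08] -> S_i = Random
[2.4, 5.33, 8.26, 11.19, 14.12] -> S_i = 2.40 + 2.93*i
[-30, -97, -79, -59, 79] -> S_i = Random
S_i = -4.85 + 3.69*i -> [-4.85, -1.16, 2.53, 6.22, 9.91]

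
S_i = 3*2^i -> [3, 6, 12, 24, 48]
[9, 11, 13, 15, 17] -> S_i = 9 + 2*i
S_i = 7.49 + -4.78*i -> [7.49, 2.71, -2.07, -6.85, -11.63]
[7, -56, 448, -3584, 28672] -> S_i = 7*-8^i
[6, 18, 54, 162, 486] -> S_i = 6*3^i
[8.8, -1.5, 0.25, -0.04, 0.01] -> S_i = 8.80*(-0.17)^i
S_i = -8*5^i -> [-8, -40, -200, -1000, -5000]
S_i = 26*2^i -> [26, 52, 104, 208, 416]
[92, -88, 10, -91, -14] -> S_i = Random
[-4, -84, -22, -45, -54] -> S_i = Random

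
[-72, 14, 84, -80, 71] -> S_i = Random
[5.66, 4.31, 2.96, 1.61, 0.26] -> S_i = 5.66 + -1.35*i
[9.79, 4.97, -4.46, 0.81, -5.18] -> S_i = Random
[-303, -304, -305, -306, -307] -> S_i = -303 + -1*i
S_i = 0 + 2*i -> [0, 2, 4, 6, 8]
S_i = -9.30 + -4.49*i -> [-9.3, -13.79, -18.28, -22.77, -27.26]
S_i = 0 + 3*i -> [0, 3, 6, 9, 12]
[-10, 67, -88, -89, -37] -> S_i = Random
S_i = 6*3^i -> [6, 18, 54, 162, 486]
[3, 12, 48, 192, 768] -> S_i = 3*4^i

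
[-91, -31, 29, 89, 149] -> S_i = -91 + 60*i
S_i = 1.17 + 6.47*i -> [1.17, 7.64, 14.11, 20.58, 27.05]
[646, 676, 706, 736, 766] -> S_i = 646 + 30*i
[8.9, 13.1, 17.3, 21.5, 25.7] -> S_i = 8.90 + 4.20*i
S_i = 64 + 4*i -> [64, 68, 72, 76, 80]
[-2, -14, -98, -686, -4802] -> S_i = -2*7^i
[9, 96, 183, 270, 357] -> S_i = 9 + 87*i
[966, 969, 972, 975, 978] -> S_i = 966 + 3*i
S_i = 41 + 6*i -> [41, 47, 53, 59, 65]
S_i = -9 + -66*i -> [-9, -75, -141, -207, -273]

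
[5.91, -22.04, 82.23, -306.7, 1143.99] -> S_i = 5.91*(-3.73)^i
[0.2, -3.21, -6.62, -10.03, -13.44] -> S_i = 0.20 + -3.41*i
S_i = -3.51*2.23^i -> [-3.51, -7.83, -17.45, -38.92, -86.8]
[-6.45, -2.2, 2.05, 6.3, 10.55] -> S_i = -6.45 + 4.25*i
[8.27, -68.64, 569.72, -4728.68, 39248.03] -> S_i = 8.27*(-8.30)^i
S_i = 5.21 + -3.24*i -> [5.21, 1.97, -1.27, -4.51, -7.75]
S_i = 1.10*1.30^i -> [1.1, 1.43, 1.86, 2.42, 3.14]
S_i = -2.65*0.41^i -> [-2.65, -1.09, -0.45, -0.18, -0.07]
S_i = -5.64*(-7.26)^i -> [-5.64, 40.95, -297.27, 2158.19, -15668.43]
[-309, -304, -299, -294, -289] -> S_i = -309 + 5*i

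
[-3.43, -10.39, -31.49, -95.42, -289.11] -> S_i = -3.43*3.03^i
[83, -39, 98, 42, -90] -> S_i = Random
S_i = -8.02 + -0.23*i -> [-8.02, -8.25, -8.48, -8.71, -8.94]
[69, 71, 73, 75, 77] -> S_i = 69 + 2*i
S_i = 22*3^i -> [22, 66, 198, 594, 1782]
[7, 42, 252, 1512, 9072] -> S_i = 7*6^i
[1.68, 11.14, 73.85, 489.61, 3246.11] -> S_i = 1.68*6.63^i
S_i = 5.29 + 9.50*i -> [5.29, 14.79, 24.29, 33.79, 43.29]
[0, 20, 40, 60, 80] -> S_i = 0 + 20*i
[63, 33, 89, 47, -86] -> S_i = Random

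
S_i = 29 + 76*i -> [29, 105, 181, 257, 333]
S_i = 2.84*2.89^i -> [2.84, 8.21, 23.72, 68.55, 198.11]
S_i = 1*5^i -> [1, 5, 25, 125, 625]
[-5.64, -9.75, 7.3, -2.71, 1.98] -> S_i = Random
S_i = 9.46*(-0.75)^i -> [9.46, -7.1, 5.32, -3.99, 2.99]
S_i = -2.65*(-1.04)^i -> [-2.65, 2.76, -2.87, 2.98, -3.1]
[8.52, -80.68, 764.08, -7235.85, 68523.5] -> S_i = 8.52*(-9.47)^i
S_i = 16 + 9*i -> [16, 25, 34, 43, 52]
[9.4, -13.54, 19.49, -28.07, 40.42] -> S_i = 9.40*(-1.44)^i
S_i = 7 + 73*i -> [7, 80, 153, 226, 299]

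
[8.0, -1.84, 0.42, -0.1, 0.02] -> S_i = 8.00*(-0.23)^i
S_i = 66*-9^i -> [66, -594, 5346, -48114, 433026]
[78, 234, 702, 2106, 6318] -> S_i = 78*3^i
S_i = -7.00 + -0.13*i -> [-7.0, -7.13, -7.26, -7.39, -7.52]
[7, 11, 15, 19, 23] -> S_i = 7 + 4*i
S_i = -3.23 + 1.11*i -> [-3.23, -2.12, -1.01, 0.1, 1.21]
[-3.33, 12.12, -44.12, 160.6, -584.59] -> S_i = -3.33*(-3.64)^i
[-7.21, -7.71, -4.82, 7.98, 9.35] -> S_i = Random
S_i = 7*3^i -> [7, 21, 63, 189, 567]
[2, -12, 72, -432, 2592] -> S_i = 2*-6^i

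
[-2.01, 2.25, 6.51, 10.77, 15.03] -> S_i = -2.01 + 4.26*i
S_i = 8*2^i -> [8, 16, 32, 64, 128]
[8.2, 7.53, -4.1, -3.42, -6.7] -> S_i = Random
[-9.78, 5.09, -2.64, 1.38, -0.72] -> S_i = -9.78*(-0.52)^i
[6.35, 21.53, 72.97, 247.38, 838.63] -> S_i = 6.35*3.39^i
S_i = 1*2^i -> [1, 2, 4, 8, 16]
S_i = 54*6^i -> [54, 324, 1944, 11664, 69984]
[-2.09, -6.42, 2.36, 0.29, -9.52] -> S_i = Random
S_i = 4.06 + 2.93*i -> [4.06, 6.99, 9.92, 12.85, 15.78]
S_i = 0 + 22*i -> [0, 22, 44, 66, 88]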